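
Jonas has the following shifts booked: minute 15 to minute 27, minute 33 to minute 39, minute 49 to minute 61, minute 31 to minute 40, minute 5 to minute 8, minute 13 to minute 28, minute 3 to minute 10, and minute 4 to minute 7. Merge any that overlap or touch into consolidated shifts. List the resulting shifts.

Sort by start: minute 3 to minute 10, minute 4 to minute 7, minute 5 to minute 8, minute 13 to minute 28, minute 15 to minute 27, minute 31 to minute 40, minute 33 to minute 39, minute 49 to minute 61.
minute 4 to minute 7 overlaps/touches minute 3 to minute 10 → extend to minute 3 to minute 10.
minute 5 to minute 8 overlaps/touches minute 3 to minute 10 → extend to minute 3 to minute 10.
minute 13 to minute 28 is disjoint → start new block.
minute 15 to minute 27 overlaps/touches minute 13 to minute 28 → extend to minute 13 to minute 28.
minute 31 to minute 40 is disjoint → start new block.
minute 33 to minute 39 overlaps/touches minute 31 to minute 40 → extend to minute 31 to minute 40.
minute 49 to minute 61 is disjoint → start new block.

minute 3 to minute 10, minute 13 to minute 28, minute 31 to minute 40, minute 49 to minute 61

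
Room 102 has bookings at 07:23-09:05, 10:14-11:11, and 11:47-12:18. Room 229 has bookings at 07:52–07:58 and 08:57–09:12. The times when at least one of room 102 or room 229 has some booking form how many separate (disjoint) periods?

A ∪ B = 07:23-09:12, 10:14-11:11, 11:47-12:18.
That is 3 disjoint pieces.

3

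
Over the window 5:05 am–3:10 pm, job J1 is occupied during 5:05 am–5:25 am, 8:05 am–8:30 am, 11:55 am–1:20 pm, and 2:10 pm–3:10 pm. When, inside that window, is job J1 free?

The merged coverage is 5:05 am–5:25 am, 8:05 am–8:30 am, 11:55 am–1:20 pm, 2:10 pm–3:10 pm.
Complement within 5:05 am–3:10 pm: 5:25 am–8:05 am, 8:30 am–11:55 am, 1:20 pm–2:10 pm.

5:25 am–8:05 am, 8:30 am–11:55 am, 1:20 pm–2:10 pm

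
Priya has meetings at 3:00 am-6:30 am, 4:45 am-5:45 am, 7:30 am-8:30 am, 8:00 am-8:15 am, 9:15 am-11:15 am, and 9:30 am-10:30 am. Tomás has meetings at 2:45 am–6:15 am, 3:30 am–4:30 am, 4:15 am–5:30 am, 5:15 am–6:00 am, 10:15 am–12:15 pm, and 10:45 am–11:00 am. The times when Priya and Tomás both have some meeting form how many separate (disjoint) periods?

2

First set merges to 3:00 am–6:30 am, 7:30 am–8:30 am, 9:15 am–11:15 am.
Second set merges to 2:45 am–6:15 am, 10:15 am–12:15 pm.
A ∩ B = 3:00 am–6:15 am, 10:15 am–11:15 am.
That is 2 disjoint pieces.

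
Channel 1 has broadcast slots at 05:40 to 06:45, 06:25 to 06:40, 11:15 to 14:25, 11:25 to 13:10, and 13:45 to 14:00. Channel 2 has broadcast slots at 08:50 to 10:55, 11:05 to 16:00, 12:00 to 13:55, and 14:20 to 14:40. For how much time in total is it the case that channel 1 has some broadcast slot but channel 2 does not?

1 h 5 min

A, merged: 05:40-06:45, 11:15-14:25.
B, merged: 08:50-10:55, 11:05-16:00.
A \ B = 05:40-06:45.
Total: 1 h 5 min.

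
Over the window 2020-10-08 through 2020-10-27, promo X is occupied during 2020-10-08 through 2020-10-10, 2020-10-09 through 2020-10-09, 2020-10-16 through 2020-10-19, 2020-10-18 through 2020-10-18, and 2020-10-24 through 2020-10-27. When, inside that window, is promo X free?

The merged coverage is 2020-10-08 through 2020-10-10, 2020-10-16 through 2020-10-19, 2020-10-24 through 2020-10-27.
Uncovered inside 2020-10-08 through 2020-10-27: 2020-10-11 through 2020-10-15, 2020-10-20 through 2020-10-23.

2020-10-11 through 2020-10-15, 2020-10-20 through 2020-10-23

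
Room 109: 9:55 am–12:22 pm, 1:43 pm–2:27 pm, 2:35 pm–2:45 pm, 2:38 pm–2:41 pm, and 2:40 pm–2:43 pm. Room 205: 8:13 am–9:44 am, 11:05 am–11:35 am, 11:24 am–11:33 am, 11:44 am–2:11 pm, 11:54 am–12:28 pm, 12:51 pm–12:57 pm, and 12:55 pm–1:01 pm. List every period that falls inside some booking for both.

11:05 am–11:35 am, 11:44 am–12:22 pm, 1:43 pm–2:11 pm

Merge the first list: 9:55 am–12:22 pm, 1:43 pm–2:27 pm, 2:35 pm–2:45 pm.
Merge the second list: 8:13 am–9:44 am, 11:05 am–11:35 am, 11:44 am–2:11 pm.
9:55 am–12:22 pm overlaps B on 11:05 am–11:35 am, 11:44 am–12:22 pm.
1:43 pm–2:27 pm overlaps B on 1:43 pm–2:11 pm.
2:35 pm–2:45 pm falls entirely outside B.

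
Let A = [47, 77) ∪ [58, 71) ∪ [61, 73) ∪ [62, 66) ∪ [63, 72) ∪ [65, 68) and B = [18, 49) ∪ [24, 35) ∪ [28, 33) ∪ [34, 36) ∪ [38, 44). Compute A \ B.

A, merged: [47, 77).
B, merged: [18, 49).
[47, 77) \ B = [49, 77).

[49, 77)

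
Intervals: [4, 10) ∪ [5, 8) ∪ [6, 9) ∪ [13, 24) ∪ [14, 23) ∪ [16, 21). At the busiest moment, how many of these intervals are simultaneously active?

3

Sweep endpoints in order; track running count of active intervals.
Peak of 3 reached at 6.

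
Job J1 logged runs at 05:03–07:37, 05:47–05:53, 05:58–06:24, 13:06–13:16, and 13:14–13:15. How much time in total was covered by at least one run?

Merged: 05:03-07:37, 13:06-13:16.
Lengths: 2 h 34 min + 10 min = 2 h 44 min.

2 h 44 min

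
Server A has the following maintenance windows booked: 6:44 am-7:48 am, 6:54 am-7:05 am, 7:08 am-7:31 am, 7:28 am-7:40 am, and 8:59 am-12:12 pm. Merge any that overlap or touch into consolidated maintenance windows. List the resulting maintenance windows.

6:44 am–7:48 am, 8:59 am–12:12 pm

6:54 am–7:05 am overlaps/touches 6:44 am–7:48 am → extend to 6:44 am–7:48 am.
7:08 am–7:31 am overlaps/touches 6:44 am–7:48 am → extend to 6:44 am–7:48 am.
7:28 am–7:40 am overlaps/touches 6:44 am–7:48 am → extend to 6:44 am–7:48 am.
8:59 am–12:12 pm is disjoint → start new block.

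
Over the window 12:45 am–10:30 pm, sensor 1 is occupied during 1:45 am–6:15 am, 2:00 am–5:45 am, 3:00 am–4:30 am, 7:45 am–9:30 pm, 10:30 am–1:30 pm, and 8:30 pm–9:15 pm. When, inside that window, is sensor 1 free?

Covered (merged): 1:45 am–6:15 am, 7:45 am–9:30 pm.
Complement within 12:45 am–10:30 pm: 12:45 am–1:45 am, 6:15 am–7:45 am, 9:30 pm–10:30 pm.

12:45 am–1:45 am, 6:15 am–7:45 am, 9:30 pm–10:30 pm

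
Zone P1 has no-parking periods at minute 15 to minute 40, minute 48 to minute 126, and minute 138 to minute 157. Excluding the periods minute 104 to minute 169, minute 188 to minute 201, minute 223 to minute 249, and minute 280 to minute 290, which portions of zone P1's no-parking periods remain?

minute 15 to minute 40, minute 48 to minute 104

minute 15 to minute 40: nothing removed.
minute 48 to minute 126 \ B = minute 48 to minute 104.
minute 138 to minute 157: entirely removed.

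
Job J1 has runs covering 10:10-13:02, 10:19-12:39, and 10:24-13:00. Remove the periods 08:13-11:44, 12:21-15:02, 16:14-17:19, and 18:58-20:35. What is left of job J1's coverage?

A, merged: 10:10–13:02.
10:10–13:02 \ B = 11:44–12:21.

11:44–12:21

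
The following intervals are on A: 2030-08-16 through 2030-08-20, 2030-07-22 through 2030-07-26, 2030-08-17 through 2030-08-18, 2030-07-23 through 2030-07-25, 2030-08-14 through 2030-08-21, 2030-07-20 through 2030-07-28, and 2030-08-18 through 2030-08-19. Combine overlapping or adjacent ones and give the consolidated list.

2030-07-20 through 2030-07-28, 2030-08-14 through 2030-08-21

Sort by start: 2030-07-20 through 2030-07-28, 2030-07-22 through 2030-07-26, 2030-07-23 through 2030-07-25, 2030-08-14 through 2030-08-21, 2030-08-16 through 2030-08-20, 2030-08-17 through 2030-08-18, 2030-08-18 through 2030-08-19.
2030-07-22 through 2030-07-26 overlaps/touches 2030-07-20 through 2030-07-28 → extend to 2030-07-20 through 2030-07-28.
2030-07-23 through 2030-07-25 overlaps/touches 2030-07-20 through 2030-07-28 → extend to 2030-07-20 through 2030-07-28.
2030-08-14 through 2030-08-21 is disjoint → start new block.
2030-08-16 through 2030-08-20 overlaps/touches 2030-08-14 through 2030-08-21 → extend to 2030-08-14 through 2030-08-21.
2030-08-17 through 2030-08-18 overlaps/touches 2030-08-14 through 2030-08-21 → extend to 2030-08-14 through 2030-08-21.
2030-08-18 through 2030-08-19 overlaps/touches 2030-08-14 through 2030-08-21 → extend to 2030-08-14 through 2030-08-21.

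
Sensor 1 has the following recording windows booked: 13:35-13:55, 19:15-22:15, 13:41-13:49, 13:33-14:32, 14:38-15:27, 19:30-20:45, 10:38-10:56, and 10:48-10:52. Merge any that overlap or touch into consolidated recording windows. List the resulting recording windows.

10:38-10:56, 13:33-14:32, 14:38-15:27, 19:15-22:15

Sort by start: 10:38-10:56, 10:48-10:52, 13:33-14:32, 13:35-13:55, 13:41-13:49, 14:38-15:27, 19:15-22:15, 19:30-20:45.
10:48-10:52 overlaps/touches 10:38-10:56 → extend to 10:38-10:56.
13:33-14:32 is disjoint → start new block.
13:35-13:55 overlaps/touches 13:33-14:32 → extend to 13:33-14:32.
13:41-13:49 overlaps/touches 13:33-14:32 → extend to 13:33-14:32.
14:38-15:27 is disjoint → start new block.
19:15-22:15 is disjoint → start new block.
19:30-20:45 overlaps/touches 19:15-22:15 → extend to 19:15-22:15.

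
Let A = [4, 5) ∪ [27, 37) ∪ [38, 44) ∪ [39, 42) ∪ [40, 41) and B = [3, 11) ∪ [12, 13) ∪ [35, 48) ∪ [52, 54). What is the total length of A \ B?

A, merged: [4, 5), [27, 37), [38, 44).
A \ B = [27, 35).
Total: 8.

8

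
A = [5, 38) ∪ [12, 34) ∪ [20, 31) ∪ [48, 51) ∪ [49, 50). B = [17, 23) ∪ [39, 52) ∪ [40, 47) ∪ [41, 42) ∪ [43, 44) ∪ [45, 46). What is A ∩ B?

[17, 23) ∪ [48, 51)

Merge the first list: [5, 38), [48, 51).
Merge the second list: [17, 23), [39, 52).
[5, 38) ∩ B → [17, 23).
[48, 51) ∩ B → [48, 51).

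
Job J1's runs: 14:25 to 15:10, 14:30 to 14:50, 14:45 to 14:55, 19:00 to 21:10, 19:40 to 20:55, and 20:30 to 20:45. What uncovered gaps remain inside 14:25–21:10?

15:10–19:00

The merged coverage is 14:25–15:10, 19:00–21:10.
Complement within 14:25–21:10: 15:10–19:00.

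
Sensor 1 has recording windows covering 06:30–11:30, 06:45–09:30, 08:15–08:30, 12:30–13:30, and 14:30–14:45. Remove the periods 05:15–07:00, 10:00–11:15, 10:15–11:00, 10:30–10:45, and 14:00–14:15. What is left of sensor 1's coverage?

A, merged: 06:30–11:30, 12:30–13:30, 14:30–14:45.
B, merged: 05:15–07:00, 10:00–11:15, 14:00–14:15.
06:30–11:30 minus B → 07:00–10:00, 11:15–11:30.
12:30–13:30: no B overlap → unchanged.
14:30–14:45: no B overlap → unchanged.

07:00–10:00, 11:15–11:30, 12:30–13:30, 14:30–14:45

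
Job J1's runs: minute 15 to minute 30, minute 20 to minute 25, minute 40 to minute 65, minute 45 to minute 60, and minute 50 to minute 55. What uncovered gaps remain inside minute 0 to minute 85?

The merged coverage is minute 15 to minute 30, minute 40 to minute 65.
Gaps within minute 0 to minute 85: minute 0 to minute 15, minute 30 to minute 40, minute 65 to minute 85.

minute 0 to minute 15, minute 30 to minute 40, minute 65 to minute 85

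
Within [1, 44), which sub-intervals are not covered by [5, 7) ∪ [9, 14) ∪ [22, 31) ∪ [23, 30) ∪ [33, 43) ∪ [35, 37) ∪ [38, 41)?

Covered (merged): [5, 7), [9, 14), [22, 31), [33, 43).
Complement within [1, 44): [1, 5), [7, 9), [14, 22), [31, 33), [43, 44).

[1, 5) ∪ [7, 9) ∪ [14, 22) ∪ [31, 33) ∪ [43, 44)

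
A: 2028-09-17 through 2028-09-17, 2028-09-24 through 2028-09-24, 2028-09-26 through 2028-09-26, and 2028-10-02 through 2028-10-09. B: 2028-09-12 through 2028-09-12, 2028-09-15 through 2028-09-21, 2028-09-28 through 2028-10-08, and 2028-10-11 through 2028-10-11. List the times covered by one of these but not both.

2028-09-12 through 2028-09-12, 2028-09-15 through 2028-09-16, 2028-09-18 through 2028-09-21, 2028-09-24 through 2028-09-24, 2028-09-26 through 2028-09-26, 2028-09-28 through 2028-10-01, 2028-10-09 through 2028-10-09, 2028-10-11 through 2028-10-11

Only in the first: 2028-09-24 through 2028-09-24, 2028-09-26 through 2028-09-26, 2028-10-09 through 2028-10-09.
Only in the second: 2028-09-12 through 2028-09-12, 2028-09-15 through 2028-09-16, 2028-09-18 through 2028-09-21, 2028-09-28 through 2028-10-01, 2028-10-11 through 2028-10-11.
Together these are the periods covered by exactly one.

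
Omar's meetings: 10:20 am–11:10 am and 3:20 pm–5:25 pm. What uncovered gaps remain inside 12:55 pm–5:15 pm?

12:55 pm-3:20 pm

After merging, the occupied span is 10:20 am-11:10 am, 3:20 pm-5:25 pm.
Gaps within 12:55 pm-5:15 pm: 12:55 pm-3:20 pm.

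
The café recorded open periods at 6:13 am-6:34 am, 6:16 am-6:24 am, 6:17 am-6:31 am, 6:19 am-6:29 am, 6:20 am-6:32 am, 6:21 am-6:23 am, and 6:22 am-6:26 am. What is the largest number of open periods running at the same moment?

At 6:22 am, 7 of the intervals are simultaneously active.
No point has more.

7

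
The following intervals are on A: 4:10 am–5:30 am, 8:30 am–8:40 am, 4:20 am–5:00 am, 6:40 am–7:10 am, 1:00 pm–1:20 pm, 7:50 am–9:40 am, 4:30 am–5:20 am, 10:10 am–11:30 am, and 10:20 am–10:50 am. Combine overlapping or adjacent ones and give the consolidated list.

Sort by start: 4:10 am–5:30 am, 4:20 am–5:00 am, 4:30 am–5:20 am, 6:40 am–7:10 am, 7:50 am–9:40 am, 8:30 am–8:40 am, 10:10 am–11:30 am, 10:20 am–10:50 am, 1:00 pm–1:20 pm.
4:20 am–5:00 am overlaps/touches 4:10 am–5:30 am → extend to 4:10 am–5:30 am.
4:30 am–5:20 am overlaps/touches 4:10 am–5:30 am → extend to 4:10 am–5:30 am.
6:40 am–7:10 am is disjoint → start new block.
7:50 am–9:40 am is disjoint → start new block.
8:30 am–8:40 am overlaps/touches 7:50 am–9:40 am → extend to 7:50 am–9:40 am.
10:10 am–11:30 am is disjoint → start new block.
10:20 am–10:50 am overlaps/touches 10:10 am–11:30 am → extend to 10:10 am–11:30 am.
1:00 pm–1:20 pm is disjoint → start new block.

4:10 am–5:30 am, 6:40 am–7:10 am, 7:50 am–9:40 am, 10:10 am–11:30 am, 1:00 pm–1:20 pm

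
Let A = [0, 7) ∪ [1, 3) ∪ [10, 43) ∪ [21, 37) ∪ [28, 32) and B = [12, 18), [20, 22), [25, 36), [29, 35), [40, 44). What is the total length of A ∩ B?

First set merges to [0, 7), [10, 43).
Second set merges to [12, 18), [20, 22), [25, 36), [40, 44).
A ∩ B = [12, 18), [20, 22), [25, 36), [40, 43).
Total: 6 + 2 + 11 + 3 = 22.

22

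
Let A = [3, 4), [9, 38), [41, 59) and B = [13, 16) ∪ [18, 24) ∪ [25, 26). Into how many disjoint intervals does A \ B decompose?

6

A \ B = [3, 4), [9, 13), [16, 18), [24, 25), [26, 38), [41, 59).
That is 6 disjoint pieces.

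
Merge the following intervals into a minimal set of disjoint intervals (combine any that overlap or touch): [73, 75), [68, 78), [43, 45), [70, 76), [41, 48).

Sort by start: [41, 48), [43, 45), [68, 78), [70, 76), [73, 75).
[43, 45) overlaps/touches [41, 48) → extend to [41, 48).
[68, 78) is disjoint → start new block.
[70, 76) overlaps/touches [68, 78) → extend to [68, 78).
[73, 75) overlaps/touches [68, 78) → extend to [68, 78).

[41, 48) ∪ [68, 78)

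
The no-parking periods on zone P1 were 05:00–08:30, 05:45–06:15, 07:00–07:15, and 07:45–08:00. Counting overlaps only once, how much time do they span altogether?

Merged: 05:00-08:30.
Length: 3 h 30 min.

3 h 30 min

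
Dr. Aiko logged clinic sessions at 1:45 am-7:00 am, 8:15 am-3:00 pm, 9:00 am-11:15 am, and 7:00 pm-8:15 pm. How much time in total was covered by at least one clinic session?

Merged: 1:45 am-7:00 am, 8:15 am-3:00 pm, 7:00 pm-8:15 pm.
Lengths: 5 h 15 min + 6 h 45 min + 1 h 15 min = 13 h 15 min.

13 h 15 min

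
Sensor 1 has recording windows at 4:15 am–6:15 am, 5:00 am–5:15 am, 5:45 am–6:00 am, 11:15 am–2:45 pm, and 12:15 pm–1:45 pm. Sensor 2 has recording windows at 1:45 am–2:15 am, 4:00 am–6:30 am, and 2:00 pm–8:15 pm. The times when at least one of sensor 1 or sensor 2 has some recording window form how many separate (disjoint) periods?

A, merged: 4:15 am–6:15 am, 11:15 am–2:45 pm.
A ∪ B = 1:45 am–2:15 am, 4:00 am–6:30 am, 11:15 am–8:15 pm.
That is 3 disjoint pieces.

3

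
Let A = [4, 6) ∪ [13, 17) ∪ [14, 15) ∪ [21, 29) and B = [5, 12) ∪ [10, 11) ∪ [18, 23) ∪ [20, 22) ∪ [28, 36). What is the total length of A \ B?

Merge the first list: [4, 6), [13, 17), [21, 29).
Merge the second list: [5, 12), [18, 23), [28, 36).
A \ B = [4, 5), [13, 17), [23, 28).
Total: 1 + 4 + 5 = 10.

10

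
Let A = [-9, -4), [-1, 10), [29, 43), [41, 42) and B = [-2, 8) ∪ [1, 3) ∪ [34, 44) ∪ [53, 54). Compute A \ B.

[-9, -4) ∪ [8, 10) ∪ [29, 34)

A, merged: [-9, -4), [-1, 10), [29, 43).
B, merged: [-2, 8), [34, 44), [53, 54).
[-9, -4) is untouched.
[-1, 10) with B removed leaves [8, 10).
[29, 43) with B removed leaves [29, 34).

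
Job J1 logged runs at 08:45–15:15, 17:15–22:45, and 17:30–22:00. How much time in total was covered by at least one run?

Merged: 08:45–15:15, 17:15–22:45.
Lengths: 6 h 30 min + 5 h 30 min = 12 h.

12 h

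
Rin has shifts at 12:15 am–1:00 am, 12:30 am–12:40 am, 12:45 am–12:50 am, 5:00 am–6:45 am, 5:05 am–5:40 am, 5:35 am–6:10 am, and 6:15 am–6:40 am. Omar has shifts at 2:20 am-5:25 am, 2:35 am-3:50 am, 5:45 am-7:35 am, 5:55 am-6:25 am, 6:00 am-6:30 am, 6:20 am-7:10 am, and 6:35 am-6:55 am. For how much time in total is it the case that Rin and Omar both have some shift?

1 h 25 min

Merge the first list: 12:15 am–1:00 am, 5:00 am–6:45 am.
Merge the second list: 2:20 am–5:25 am, 5:45 am–7:35 am.
A ∩ B = 5:00 am–5:25 am, 5:45 am–6:45 am.
Total: 25 min + 1 h = 1 h 25 min.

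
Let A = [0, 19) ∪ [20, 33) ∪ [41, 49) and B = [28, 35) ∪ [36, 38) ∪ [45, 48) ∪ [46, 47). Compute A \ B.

[0, 19) ∪ [20, 28) ∪ [41, 45) ∪ [48, 49)

Merge the second list: [28, 35), [36, 38), [45, 48).
[0, 19): nothing removed.
[20, 33) \ B = [20, 28).
[41, 49) \ B = [41, 45), [48, 49).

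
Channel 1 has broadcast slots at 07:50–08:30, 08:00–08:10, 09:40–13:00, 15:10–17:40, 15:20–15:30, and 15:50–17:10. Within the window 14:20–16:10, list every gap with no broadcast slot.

14:20-15:10

Covered (merged): 07:50-08:30, 09:40-13:00, 15:10-17:40.
Complement within 14:20-16:10: 14:20-15:10.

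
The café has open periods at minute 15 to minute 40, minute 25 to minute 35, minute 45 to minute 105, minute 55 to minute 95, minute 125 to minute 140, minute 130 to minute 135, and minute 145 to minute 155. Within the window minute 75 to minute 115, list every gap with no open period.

The merged coverage is minute 15 to minute 40, minute 45 to minute 105, minute 125 to minute 140, minute 145 to minute 155.
Complement within minute 75 to minute 115: minute 105 to minute 115.

minute 105 to minute 115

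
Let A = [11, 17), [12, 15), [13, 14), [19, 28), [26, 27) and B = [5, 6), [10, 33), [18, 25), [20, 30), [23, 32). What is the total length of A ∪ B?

Merge the first list: [11, 17), [19, 28).
Merge the second list: [5, 6), [10, 33).
A ∪ B = [5, 6), [10, 33).
Total: 1 + 23 = 24.

24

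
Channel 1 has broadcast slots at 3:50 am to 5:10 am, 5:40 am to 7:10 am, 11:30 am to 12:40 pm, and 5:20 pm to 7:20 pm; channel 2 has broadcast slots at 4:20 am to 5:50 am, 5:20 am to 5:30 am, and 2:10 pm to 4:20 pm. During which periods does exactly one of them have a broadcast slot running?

Second set merges to 4:20 am–5:50 am, 2:10 pm–4:20 pm.
A \ B = 3:50 am–4:20 am, 5:50 am–7:10 am, 11:30 am–12:40 pm, 5:20 pm–7:20 pm.
B \ A = 5:10 am–5:40 am, 2:10 pm–4:20 pm.
Union of the two gives the symmetric difference.

3:50 am–4:20 am, 5:10 am–5:40 am, 5:50 am–7:10 am, 11:30 am–12:40 pm, 2:10 pm–4:20 pm, 5:20 pm–7:20 pm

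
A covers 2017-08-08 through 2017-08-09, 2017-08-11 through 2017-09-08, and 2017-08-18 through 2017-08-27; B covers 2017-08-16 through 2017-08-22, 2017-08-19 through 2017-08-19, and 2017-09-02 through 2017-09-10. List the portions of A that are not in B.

2017-08-08 through 2017-08-09, 2017-08-11 through 2017-08-15, 2017-08-23 through 2017-09-01

First set merges to 2017-08-08 through 2017-08-09, 2017-08-11 through 2017-09-08.
Second set merges to 2017-08-16 through 2017-08-22, 2017-09-02 through 2017-09-10.
2017-08-08 through 2017-08-09: nothing removed.
2017-08-11 through 2017-09-08 \ B = 2017-08-11 through 2017-08-15, 2017-08-23 through 2017-09-01.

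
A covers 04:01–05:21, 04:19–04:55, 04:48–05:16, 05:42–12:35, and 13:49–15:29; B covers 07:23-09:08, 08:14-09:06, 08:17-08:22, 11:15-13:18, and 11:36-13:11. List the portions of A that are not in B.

04:01–05:21, 05:42–07:23, 09:08–11:15, 13:49–15:29

A, merged: 04:01–05:21, 05:42–12:35, 13:49–15:29.
B, merged: 07:23–09:08, 11:15–13:18.
04:01–05:21: nothing removed.
05:42–12:35 \ B = 05:42–07:23, 09:08–11:15.
13:49–15:29: nothing removed.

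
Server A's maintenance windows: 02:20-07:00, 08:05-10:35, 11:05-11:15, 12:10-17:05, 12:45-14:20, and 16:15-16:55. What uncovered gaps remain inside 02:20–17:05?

07:00-08:05, 10:35-11:05, 11:15-12:10

Covered (merged): 02:20-07:00, 08:05-10:35, 11:05-11:15, 12:10-17:05.
Uncovered inside 02:20-17:05: 07:00-08:05, 10:35-11:05, 11:15-12:10.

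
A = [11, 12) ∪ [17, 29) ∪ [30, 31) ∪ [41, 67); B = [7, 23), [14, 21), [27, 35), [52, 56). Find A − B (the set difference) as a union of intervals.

B, merged: [7, 23), [27, 35), [52, 56).
[11, 12): entirely removed.
[17, 29) \ B = [23, 27).
[30, 31): entirely removed.
[41, 67) \ B = [41, 52), [56, 67).

[23, 27) ∪ [41, 52) ∪ [56, 67)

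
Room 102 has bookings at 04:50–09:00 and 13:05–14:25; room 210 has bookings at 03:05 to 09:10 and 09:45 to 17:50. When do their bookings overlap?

04:50–09:00, 13:05–14:25

04:50–09:00 overlaps B on 04:50–09:00.
13:05–14:25 overlaps B on 13:05–14:25.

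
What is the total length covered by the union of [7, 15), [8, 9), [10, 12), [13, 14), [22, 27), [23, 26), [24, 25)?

Merged: [7, 15), [22, 27).
Lengths: 8 + 5 = 13.

13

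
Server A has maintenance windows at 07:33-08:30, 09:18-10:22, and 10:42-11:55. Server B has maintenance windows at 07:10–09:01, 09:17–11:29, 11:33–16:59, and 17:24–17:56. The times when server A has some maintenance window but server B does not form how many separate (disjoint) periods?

1

A \ B = 11:29–11:33.
That is 1 disjoint piece.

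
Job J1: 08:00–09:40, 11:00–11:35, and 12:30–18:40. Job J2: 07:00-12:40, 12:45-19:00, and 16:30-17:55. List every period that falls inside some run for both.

Merge the second list: 07:00–12:40, 12:45–19:00.
08:00–09:40 ∩ B → 08:00–09:40.
11:00–11:35 ∩ B → 11:00–11:35.
12:30–18:40 ∩ B → 12:30–12:40, 12:45–18:40.

08:00–09:40, 11:00–11:35, 12:30–12:40, 12:45–18:40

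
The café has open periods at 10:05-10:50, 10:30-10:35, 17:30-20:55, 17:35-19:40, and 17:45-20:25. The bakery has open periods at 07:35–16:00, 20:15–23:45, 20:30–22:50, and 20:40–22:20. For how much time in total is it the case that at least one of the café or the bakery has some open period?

A, merged: 10:05–10:50, 17:30–20:55.
B, merged: 07:35–16:00, 20:15–23:45.
A ∪ B = 07:35–16:00, 17:30–23:45.
Total: 8 h 25 min + 6 h 15 min = 14 h 40 min.

14 h 40 min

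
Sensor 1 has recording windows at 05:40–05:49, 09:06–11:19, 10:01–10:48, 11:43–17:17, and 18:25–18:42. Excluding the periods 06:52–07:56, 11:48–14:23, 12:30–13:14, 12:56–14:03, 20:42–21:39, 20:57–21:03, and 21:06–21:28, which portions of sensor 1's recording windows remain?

A, merged: 05:40–05:49, 09:06–11:19, 11:43–17:17, 18:25–18:42.
B, merged: 06:52–07:56, 11:48–14:23, 20:42–21:39.
05:40–05:49: nothing removed.
09:06–11:19: nothing removed.
11:43–17:17 \ B = 11:43–11:48, 14:23–17:17.
18:25–18:42: nothing removed.

05:40–05:49, 09:06–11:19, 11:43–11:48, 14:23–17:17, 18:25–18:42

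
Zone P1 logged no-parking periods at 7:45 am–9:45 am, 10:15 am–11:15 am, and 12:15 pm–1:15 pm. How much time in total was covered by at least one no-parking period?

4 h

Merged: 7:45 am–9:45 am, 10:15 am–11:15 am, 12:15 pm–1:15 pm.
Lengths: 2 h + 1 h + 1 h = 4 h.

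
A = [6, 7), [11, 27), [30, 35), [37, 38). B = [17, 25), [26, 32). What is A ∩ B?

[17, 25) ∪ [26, 27) ∪ [30, 32)

[6, 7): no overlap with the second set.
[11, 27) meets the second set on [17, 25), [26, 27).
[30, 35) meets the second set on [30, 32).
[37, 38): no overlap with the second set.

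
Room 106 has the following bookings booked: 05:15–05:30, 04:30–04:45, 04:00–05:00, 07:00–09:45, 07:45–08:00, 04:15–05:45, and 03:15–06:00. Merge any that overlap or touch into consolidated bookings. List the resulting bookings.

03:15-06:00, 07:00-09:45

Sort by start: 03:15-06:00, 04:00-05:00, 04:15-05:45, 04:30-04:45, 05:15-05:30, 07:00-09:45, 07:45-08:00.
04:00-05:00 overlaps/touches 03:15-06:00 → extend to 03:15-06:00.
04:15-05:45 overlaps/touches 03:15-06:00 → extend to 03:15-06:00.
04:30-04:45 overlaps/touches 03:15-06:00 → extend to 03:15-06:00.
05:15-05:30 overlaps/touches 03:15-06:00 → extend to 03:15-06:00.
07:00-09:45 is disjoint → start new block.
07:45-08:00 overlaps/touches 07:00-09:45 → extend to 07:00-09:45.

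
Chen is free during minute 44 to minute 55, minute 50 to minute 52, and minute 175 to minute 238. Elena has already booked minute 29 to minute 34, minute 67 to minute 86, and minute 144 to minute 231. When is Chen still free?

First set merges to minute 44 to minute 55, minute 175 to minute 238.
minute 44 to minute 55: nothing removed.
minute 175 to minute 238 \ B = minute 231 to minute 238.

minute 44 to minute 55, minute 231 to minute 238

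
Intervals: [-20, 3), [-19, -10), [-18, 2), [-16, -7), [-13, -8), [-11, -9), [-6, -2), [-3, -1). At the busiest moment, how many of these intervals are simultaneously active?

Walk the sorted start/end points keeping a running depth.
The depth first hits 6 at -11.

6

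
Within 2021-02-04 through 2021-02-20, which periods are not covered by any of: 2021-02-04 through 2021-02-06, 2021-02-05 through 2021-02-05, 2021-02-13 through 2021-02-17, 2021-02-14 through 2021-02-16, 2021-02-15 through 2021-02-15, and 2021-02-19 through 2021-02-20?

The merged coverage is 2021-02-04 through 2021-02-06, 2021-02-13 through 2021-02-17, 2021-02-19 through 2021-02-20.
Complement within 2021-02-04 through 2021-02-20: 2021-02-07 through 2021-02-12, 2021-02-18 through 2021-02-18.

2021-02-07 through 2021-02-12, 2021-02-18 through 2021-02-18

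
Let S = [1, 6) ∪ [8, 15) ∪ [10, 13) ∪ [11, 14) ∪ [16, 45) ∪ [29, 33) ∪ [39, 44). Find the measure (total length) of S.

41

Merged: [1, 6), [8, 15), [16, 45).
Lengths: 5 + 7 + 29 = 41.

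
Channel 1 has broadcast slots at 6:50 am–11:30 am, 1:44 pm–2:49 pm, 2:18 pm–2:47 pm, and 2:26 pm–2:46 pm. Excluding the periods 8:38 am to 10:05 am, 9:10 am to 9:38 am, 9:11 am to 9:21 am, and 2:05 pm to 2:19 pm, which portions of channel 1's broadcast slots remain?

6:50 am–8:38 am, 10:05 am–11:30 am, 1:44 pm–2:05 pm, 2:19 pm–2:49 pm

First set merges to 6:50 am–11:30 am, 1:44 pm–2:49 pm.
Second set merges to 8:38 am–10:05 am, 2:05 pm–2:19 pm.
6:50 am–11:30 am with B removed leaves 6:50 am–8:38 am, 10:05 am–11:30 am.
1:44 pm–2:49 pm with B removed leaves 1:44 pm–2:05 pm, 2:19 pm–2:49 pm.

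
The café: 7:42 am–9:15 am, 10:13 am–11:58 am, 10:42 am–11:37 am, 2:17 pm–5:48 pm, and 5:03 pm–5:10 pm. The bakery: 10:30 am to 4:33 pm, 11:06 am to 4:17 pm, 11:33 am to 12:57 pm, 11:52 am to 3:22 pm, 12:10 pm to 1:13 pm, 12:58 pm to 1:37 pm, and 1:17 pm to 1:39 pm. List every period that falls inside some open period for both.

10:30 am-11:58 am, 2:17 pm-4:33 pm

Merge the first list: 7:42 am-9:15 am, 10:13 am-11:58 am, 2:17 pm-5:48 pm.
Merge the second list: 10:30 am-4:33 pm.
7:42 am-9:15 am: no overlap with the second set.
10:13 am-11:58 am meets the second set on 10:30 am-11:58 am.
2:17 pm-5:48 pm meets the second set on 2:17 pm-4:33 pm.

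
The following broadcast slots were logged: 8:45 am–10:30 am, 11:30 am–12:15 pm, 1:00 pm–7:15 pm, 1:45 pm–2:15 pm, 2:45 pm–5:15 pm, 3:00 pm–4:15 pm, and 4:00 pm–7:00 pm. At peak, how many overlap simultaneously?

At 4:00 pm, 4 of the intervals are simultaneously active.
No point has more.

4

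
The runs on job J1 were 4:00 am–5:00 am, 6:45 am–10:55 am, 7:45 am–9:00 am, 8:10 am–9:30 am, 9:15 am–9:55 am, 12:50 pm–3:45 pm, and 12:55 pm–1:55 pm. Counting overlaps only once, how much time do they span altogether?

Merged: 4:00 am-5:00 am, 6:45 am-10:55 am, 12:50 pm-3:45 pm.
Lengths: 1 h + 4 h 10 min + 2 h 55 min = 8 h 5 min.

8 h 5 min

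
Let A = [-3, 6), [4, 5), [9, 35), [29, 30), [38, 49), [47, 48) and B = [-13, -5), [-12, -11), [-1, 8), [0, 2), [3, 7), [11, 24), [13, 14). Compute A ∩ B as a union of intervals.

[-1, 6) ∪ [11, 24)

A, merged: [-3, 6), [9, 35), [38, 49).
B, merged: [-13, -5), [-1, 8), [11, 24).
[-3, 6) overlaps B on [-1, 6).
[9, 35) overlaps B on [11, 24).
[38, 49) falls entirely outside B.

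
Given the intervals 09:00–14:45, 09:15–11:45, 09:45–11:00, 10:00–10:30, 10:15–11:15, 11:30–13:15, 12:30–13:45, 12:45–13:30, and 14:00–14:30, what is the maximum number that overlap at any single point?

Walk the sorted start/end points keeping a running depth.
The depth first hits 5 at 10:15.

5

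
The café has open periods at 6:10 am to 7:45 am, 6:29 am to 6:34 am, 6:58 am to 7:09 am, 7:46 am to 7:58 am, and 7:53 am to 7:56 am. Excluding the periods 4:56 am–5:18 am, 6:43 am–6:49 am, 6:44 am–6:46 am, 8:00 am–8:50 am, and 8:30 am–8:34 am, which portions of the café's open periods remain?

First set merges to 6:10 am–7:45 am, 7:46 am–7:58 am.
Second set merges to 4:56 am–5:18 am, 6:43 am–6:49 am, 8:00 am–8:50 am.
6:10 am–7:45 am with B removed leaves 6:10 am–6:43 am, 6:49 am–7:45 am.
7:46 am–7:58 am is untouched.

6:10 am–6:43 am, 6:49 am–7:45 am, 7:46 am–7:58 am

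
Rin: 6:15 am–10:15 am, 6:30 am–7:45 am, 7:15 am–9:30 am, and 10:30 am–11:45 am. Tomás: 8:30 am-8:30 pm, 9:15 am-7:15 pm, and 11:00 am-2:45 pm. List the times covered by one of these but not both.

6:15 am-8:30 am, 10:15 am-10:30 am, 11:45 am-8:30 pm

A, merged: 6:15 am-10:15 am, 10:30 am-11:45 am.
B, merged: 8:30 am-8:30 pm.
Only in the first: 6:15 am-8:30 am.
Only in the second: 10:15 am-10:30 am, 11:45 am-8:30 pm.
Together these are the periods covered by exactly one.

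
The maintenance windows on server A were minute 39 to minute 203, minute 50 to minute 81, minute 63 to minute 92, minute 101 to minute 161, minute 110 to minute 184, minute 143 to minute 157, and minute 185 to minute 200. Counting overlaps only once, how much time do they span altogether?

Merged: minute 39 to minute 203.
Length: 164 minutes.

164 minutes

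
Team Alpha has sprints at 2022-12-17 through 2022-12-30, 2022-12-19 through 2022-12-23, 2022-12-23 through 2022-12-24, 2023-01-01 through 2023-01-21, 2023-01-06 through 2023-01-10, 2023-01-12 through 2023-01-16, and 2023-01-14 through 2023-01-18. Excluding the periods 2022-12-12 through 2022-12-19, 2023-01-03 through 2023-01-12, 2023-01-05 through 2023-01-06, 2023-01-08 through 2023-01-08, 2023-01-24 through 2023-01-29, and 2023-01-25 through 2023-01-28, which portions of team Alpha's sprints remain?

2022-12-20 through 2022-12-30, 2023-01-01 through 2023-01-02, 2023-01-13 through 2023-01-21

A, merged: 2022-12-17 through 2022-12-30, 2023-01-01 through 2023-01-21.
B, merged: 2022-12-12 through 2022-12-19, 2023-01-03 through 2023-01-12, 2023-01-24 through 2023-01-29.
2022-12-17 through 2022-12-30 minus B → 2022-12-20 through 2022-12-30.
2023-01-01 through 2023-01-21 minus B → 2023-01-01 through 2023-01-02, 2023-01-13 through 2023-01-21.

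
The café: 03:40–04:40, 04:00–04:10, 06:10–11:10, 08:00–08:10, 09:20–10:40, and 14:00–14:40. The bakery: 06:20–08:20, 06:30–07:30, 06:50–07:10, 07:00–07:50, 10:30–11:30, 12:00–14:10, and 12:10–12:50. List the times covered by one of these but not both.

03:40–04:40, 06:10–06:20, 08:20–10:30, 11:10–11:30, 12:00–14:00, 14:10–14:40

A, merged: 03:40–04:40, 06:10–11:10, 14:00–14:40.
B, merged: 06:20–08:20, 10:30–11:30, 12:00–14:10.
Only in the first: 03:40–04:40, 06:10–06:20, 08:20–10:30, 14:10–14:40.
Only in the second: 11:10–11:30, 12:00–14:00.
Together these are the periods covered by exactly one.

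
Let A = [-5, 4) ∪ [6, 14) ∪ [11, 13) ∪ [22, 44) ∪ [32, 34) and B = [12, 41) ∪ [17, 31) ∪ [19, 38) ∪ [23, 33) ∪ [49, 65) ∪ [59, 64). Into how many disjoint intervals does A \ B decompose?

First set merges to [-5, 4), [6, 14), [22, 44).
Second set merges to [12, 41), [49, 65).
A \ B = [-5, 4), [6, 12), [41, 44).
That is 3 disjoint pieces.

3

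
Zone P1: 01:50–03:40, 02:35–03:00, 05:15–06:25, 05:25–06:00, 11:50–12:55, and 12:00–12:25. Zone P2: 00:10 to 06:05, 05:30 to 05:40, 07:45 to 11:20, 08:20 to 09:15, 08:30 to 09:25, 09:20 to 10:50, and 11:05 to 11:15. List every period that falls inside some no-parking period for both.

01:50–03:40, 05:15–06:05

A, merged: 01:50–03:40, 05:15–06:25, 11:50–12:55.
B, merged: 00:10–06:05, 07:45–11:20.
01:50–03:40 ∩ B → 01:50–03:40.
05:15–06:25 ∩ B → 05:15–06:05.
11:50–12:55 meets no B interval.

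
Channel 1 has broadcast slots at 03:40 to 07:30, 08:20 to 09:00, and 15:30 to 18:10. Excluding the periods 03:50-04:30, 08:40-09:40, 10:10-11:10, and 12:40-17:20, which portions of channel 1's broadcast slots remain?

03:40–07:30 \ B = 03:40–03:50, 04:30–07:30.
08:20–09:00 \ B = 08:20–08:40.
15:30–18:10 \ B = 17:20–18:10.

03:40–03:50, 04:30–07:30, 08:20–08:40, 17:20–18:10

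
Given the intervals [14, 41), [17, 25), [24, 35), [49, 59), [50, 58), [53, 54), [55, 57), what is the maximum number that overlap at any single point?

3

At 24, 3 of the intervals are simultaneously active.
No point has more.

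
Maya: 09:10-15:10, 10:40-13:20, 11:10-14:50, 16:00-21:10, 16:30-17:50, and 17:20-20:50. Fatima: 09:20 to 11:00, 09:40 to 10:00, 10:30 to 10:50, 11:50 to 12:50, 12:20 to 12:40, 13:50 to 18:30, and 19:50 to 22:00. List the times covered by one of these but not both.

A, merged: 09:10-15:10, 16:00-21:10.
B, merged: 09:20-11:00, 11:50-12:50, 13:50-18:30, 19:50-22:00.
Only in the first: 09:10-09:20, 11:00-11:50, 12:50-13:50, 18:30-19:50.
Only in the second: 15:10-16:00, 21:10-22:00.
Together these are the periods covered by exactly one.

09:10-09:20, 11:00-11:50, 12:50-13:50, 15:10-16:00, 18:30-19:50, 21:10-22:00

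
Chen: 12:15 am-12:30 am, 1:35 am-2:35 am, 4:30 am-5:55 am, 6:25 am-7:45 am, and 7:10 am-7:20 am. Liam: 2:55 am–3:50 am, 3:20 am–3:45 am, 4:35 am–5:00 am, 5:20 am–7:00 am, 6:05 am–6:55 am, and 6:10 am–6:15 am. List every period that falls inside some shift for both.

First set merges to 12:15 am–12:30 am, 1:35 am–2:35 am, 4:30 am–5:55 am, 6:25 am–7:45 am.
Second set merges to 2:55 am–3:50 am, 4:35 am–5:00 am, 5:20 am–7:00 am.
12:15 am–12:30 am meets no B interval.
1:35 am–2:35 am meets no B interval.
4:30 am–5:55 am ∩ B → 4:35 am–5:00 am, 5:20 am–5:55 am.
6:25 am–7:45 am ∩ B → 6:25 am–7:00 am.

4:35 am–5:00 am, 5:20 am–5:55 am, 6:25 am–7:00 am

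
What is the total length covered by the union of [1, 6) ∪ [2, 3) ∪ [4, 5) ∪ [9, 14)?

Merged: [1, 6), [9, 14).
Lengths: 5 + 5 = 10.

10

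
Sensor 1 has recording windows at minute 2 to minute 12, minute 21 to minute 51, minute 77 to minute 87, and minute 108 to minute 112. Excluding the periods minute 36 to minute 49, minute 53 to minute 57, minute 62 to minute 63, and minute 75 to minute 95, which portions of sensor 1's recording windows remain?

minute 2 to minute 12, minute 21 to minute 36, minute 49 to minute 51, minute 108 to minute 112

minute 2 to minute 12: nothing removed.
minute 21 to minute 51 \ B = minute 21 to minute 36, minute 49 to minute 51.
minute 77 to minute 87: entirely removed.
minute 108 to minute 112: nothing removed.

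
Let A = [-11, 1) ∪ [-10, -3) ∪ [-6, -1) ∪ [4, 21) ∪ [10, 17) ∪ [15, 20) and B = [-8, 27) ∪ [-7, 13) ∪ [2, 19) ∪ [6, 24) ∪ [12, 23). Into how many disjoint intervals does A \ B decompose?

Merge the first list: [-11, 1), [4, 21).
Merge the second list: [-8, 27).
A \ B = [-11, -8).
That is 1 disjoint piece.

1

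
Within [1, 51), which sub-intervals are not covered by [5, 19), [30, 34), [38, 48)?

After merging, the occupied span is [5, 19), [30, 34), [38, 48).
Complement within [1, 51): [1, 5), [19, 30), [34, 38), [48, 51).

[1, 5) ∪ [19, 30) ∪ [34, 38) ∪ [48, 51)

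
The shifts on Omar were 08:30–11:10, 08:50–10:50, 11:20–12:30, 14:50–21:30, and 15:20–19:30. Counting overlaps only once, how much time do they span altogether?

10 h 30 min

Merged: 08:30–11:10, 11:20–12:30, 14:50–21:30.
Lengths: 2 h 40 min + 1 h 10 min + 6 h 40 min = 10 h 30 min.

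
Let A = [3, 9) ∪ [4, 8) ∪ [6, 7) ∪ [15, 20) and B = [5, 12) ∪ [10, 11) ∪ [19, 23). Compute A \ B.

First set merges to [3, 9), [15, 20).
Second set merges to [5, 12), [19, 23).
[3, 9) with B removed leaves [3, 5).
[15, 20) with B removed leaves [15, 19).

[3, 5) ∪ [15, 19)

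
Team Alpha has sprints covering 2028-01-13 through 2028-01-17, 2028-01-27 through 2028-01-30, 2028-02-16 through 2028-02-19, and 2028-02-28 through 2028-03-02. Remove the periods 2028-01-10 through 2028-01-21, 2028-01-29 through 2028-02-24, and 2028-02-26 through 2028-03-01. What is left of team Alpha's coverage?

2028-01-27 through 2028-01-28, 2028-03-02 through 2028-03-02

2028-01-13 through 2028-01-17 lies entirely inside B → drops out.
2028-01-27 through 2028-01-30 with B removed leaves 2028-01-27 through 2028-01-28.
2028-02-16 through 2028-02-19 lies entirely inside B → drops out.
2028-02-28 through 2028-03-02 with B removed leaves 2028-03-02 through 2028-03-02.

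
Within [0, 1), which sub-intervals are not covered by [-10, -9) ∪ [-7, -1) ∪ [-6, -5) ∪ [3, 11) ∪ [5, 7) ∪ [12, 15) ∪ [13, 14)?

[0, 1)

After merging, the occupied span is [-10, -9), [-7, -1), [3, 11), [12, 15).
Gaps within [0, 1): [0, 1).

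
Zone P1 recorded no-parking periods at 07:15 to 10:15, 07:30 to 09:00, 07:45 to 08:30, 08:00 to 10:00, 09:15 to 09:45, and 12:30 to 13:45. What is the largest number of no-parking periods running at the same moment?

4

Walk the sorted start/end points keeping a running depth.
The depth first hits 4 at 08:00.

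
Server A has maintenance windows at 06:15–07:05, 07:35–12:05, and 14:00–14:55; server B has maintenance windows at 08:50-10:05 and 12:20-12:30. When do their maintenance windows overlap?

06:15–07:05 falls entirely outside B.
07:35–12:05 overlaps B on 08:50–10:05.
14:00–14:55 falls entirely outside B.

08:50–10:05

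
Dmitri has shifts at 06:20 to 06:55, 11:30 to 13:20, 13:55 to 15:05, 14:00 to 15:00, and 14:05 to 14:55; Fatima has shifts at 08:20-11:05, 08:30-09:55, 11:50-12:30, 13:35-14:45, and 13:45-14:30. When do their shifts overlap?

Merge the first list: 06:20–06:55, 11:30–13:20, 13:55–15:05.
Merge the second list: 08:20–11:05, 11:50–12:30, 13:35–14:45.
06:20–06:55: no overlap with the second set.
11:30–13:20 meets the second set on 11:50–12:30.
13:55–15:05 meets the second set on 13:55–14:45.

11:50–12:30, 13:55–14:45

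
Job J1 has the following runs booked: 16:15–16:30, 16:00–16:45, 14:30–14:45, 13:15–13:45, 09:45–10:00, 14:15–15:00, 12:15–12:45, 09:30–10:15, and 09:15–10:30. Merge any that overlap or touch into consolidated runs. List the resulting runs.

09:15–10:30, 12:15–12:45, 13:15–13:45, 14:15–15:00, 16:00–16:45

Sort by start: 09:15–10:30, 09:30–10:15, 09:45–10:00, 12:15–12:45, 13:15–13:45, 14:15–15:00, 14:30–14:45, 16:00–16:45, 16:15–16:30.
09:30–10:15 overlaps/touches 09:15–10:30 → extend to 09:15–10:30.
09:45–10:00 overlaps/touches 09:15–10:30 → extend to 09:15–10:30.
12:15–12:45 is disjoint → start new block.
13:15–13:45 is disjoint → start new block.
14:15–15:00 is disjoint → start new block.
14:30–14:45 overlaps/touches 14:15–15:00 → extend to 14:15–15:00.
16:00–16:45 is disjoint → start new block.
16:15–16:30 overlaps/touches 16:00–16:45 → extend to 16:00–16:45.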